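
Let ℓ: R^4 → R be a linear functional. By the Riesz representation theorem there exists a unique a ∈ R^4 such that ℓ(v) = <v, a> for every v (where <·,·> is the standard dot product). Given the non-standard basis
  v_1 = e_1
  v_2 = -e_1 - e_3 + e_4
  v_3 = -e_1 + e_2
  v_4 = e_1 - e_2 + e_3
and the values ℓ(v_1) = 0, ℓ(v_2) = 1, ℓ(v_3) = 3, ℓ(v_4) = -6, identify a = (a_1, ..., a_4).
a = (0, 3, -3, -2)

Write a = (a_1, ..., a_4) in the standard basis. For each basis vector v_i, ℓ(v_i) = <v_i, a> is a linear equation in the a_j's. Collect the n equations into a matrix system V a = ℓ, where row i of V is v_i (expressed in the standard basis). Since V is invertible (lower-triangular with 1s on the diagonal, up to permutation), solve by back-substitution:
  V =
[[1, 0, 0, 0],
 [-1, 0, -1, 1],
 [-1, 1, 0, 0],
 [1, -1, 1, 0]]
  V a = (0, 1, 3, -6)
Solving gives a = (0, 3, -3, -2).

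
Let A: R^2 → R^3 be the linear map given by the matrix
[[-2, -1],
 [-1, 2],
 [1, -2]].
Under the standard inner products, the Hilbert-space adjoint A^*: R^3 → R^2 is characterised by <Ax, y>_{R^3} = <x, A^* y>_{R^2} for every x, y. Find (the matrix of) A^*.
A^* = A^T =
[[-2, -1, 1],
 [-1, 2, -2]]

For real matrices with standard dot products, the defining identity <Ax, y> = <x, A^* y> gives (Ax)^T y = x^T (A^*) y, i.e. x^T A^T y = x^T (A^*) y. Since this holds for all x, y, we must have A^* = A^T. Therefore
A^* =
[[-2, -1, 1],
 [-1, 2, -2]].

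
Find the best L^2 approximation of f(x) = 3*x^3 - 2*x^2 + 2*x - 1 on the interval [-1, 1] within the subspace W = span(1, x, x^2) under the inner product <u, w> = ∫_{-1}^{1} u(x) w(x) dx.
g(x) = -2*x^2 + 19*x/5 - 1

The best approximation g ∈ W is the orthogonal projection of f onto W. Writing g = a_0 + a_1 x + a_2 x^2, the coefficients solve the normal equations G · a = b where
  G_{ij} = <φ_i, φ_j> and b_i = <f, φ_i>, with φ_0 = 1, φ_1 = x, φ_2 = x^2.
G =
  [2, 0, 2/3]
  [0, 2/3, 0]
  [2/3, 0, 2/5],
b = (-10/3, 38/15, -22/15).
Solving gives a_0 = -1, a_1 = 19/5, a_2 = -2, so
  g(x) = -2*x^2 + 19*x/5 - 1.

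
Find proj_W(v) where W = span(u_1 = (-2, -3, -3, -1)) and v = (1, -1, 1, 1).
proj_W(v) = (6/23, 9/23, 9/23, 3/23)

Set up U = [u_1 | ... | u_1] ∈ R^(4×1). The projector onto W = col(U) is P = U (U^T U)^(-1) U^T.
Compute U^T U =
  [23],
and U^T v = (-3).
Solve U^T U · c = U^T v for the coefficients: c = (-3/23). The projection is proj_W(v) = U c.
Check: (v - proj_W(v)) · u_1 = 0  (should be 0).
Result: proj_W(v) = (6/23, 9/23, 9/23, 3/23).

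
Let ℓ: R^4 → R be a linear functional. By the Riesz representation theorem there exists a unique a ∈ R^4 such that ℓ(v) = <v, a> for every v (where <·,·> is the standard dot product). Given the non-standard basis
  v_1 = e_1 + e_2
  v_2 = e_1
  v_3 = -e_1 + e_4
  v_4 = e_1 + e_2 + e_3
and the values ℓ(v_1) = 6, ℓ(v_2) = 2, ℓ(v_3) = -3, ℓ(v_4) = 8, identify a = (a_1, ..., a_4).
a = (2, 4, 2, -1)

Write a = (a_1, ..., a_4) in the standard basis. For each basis vector v_i, ℓ(v_i) = <v_i, a> is a linear equation in the a_j's. Collect the n equations into a matrix system V a = ℓ, where row i of V is v_i (expressed in the standard basis). Since V is invertible (lower-triangular with 1s on the diagonal, up to permutation), solve by back-substitution:
  V =
[[1, 1, 0, 0],
 [1, 0, 0, 0],
 [-1, 0, 0, 1],
 [1, 1, 1, 0]]
  V a = (6, 2, -3, 8)
Solving gives a = (2, 4, 2, -1).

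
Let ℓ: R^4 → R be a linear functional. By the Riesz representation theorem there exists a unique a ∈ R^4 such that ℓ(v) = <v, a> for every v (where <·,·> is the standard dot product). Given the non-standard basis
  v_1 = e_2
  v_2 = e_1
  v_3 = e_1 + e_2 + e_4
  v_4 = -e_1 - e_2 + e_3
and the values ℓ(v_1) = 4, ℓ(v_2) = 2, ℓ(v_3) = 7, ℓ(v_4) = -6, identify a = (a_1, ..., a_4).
a = (2, 4, 0, 1)

Write a = (a_1, ..., a_4) in the standard basis. For each basis vector v_i, ℓ(v_i) = <v_i, a> is a linear equation in the a_j's. Collect the n equations into a matrix system V a = ℓ, where row i of V is v_i (expressed in the standard basis). Since V is invertible (lower-triangular with 1s on the diagonal, up to permutation), solve by back-substitution:
  V =
[[0, 1, 0, 0],
 [1, 0, 0, 0],
 [1, 1, 0, 1],
 [-1, -1, 1, 0]]
  V a = (4, 2, 7, -6)
Solving gives a = (2, 4, 0, 1).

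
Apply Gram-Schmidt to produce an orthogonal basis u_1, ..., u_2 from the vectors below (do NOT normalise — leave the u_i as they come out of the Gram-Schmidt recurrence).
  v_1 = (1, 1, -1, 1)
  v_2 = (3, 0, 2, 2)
Orthogonal basis:
  u_1 = (1, 1, -1, 1)
  u_2 = (9/4, -3/4, 11/4, 5/4)

Apply the Gram-Schmidt recurrence
  u_1 = v_1
  u_i = v_i − Σ_{j<i} ((v_i · u_j) / (u_j · u_j)) · u_j.

Step by step this gives:
  u_1 = (1, 1, -1, 1)
  u_2 = (9/4, -3/4, 11/4, 5/4)

Orthogonality check:
  u_2 · u_1 = 0 (should be 0)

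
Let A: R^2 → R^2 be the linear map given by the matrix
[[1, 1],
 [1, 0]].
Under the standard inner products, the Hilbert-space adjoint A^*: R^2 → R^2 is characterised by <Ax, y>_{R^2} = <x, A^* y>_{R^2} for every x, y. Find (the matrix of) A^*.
A^* = A^T =
[[1, 1],
 [1, 0]]

For real matrices with standard dot products, the defining identity <Ax, y> = <x, A^* y> gives (Ax)^T y = x^T (A^*) y, i.e. x^T A^T y = x^T (A^*) y. Since this holds for all x, y, we must have A^* = A^T. Therefore
A^* =
[[1, 1],
 [1, 0]].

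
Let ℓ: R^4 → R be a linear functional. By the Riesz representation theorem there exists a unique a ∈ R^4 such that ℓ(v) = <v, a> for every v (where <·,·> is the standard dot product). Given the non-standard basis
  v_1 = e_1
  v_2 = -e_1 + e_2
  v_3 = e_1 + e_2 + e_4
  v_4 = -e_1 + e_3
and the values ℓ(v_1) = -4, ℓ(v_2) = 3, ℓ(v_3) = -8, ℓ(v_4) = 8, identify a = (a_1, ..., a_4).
a = (-4, -1, 4, -3)

Write a = (a_1, ..., a_4) in the standard basis. For each basis vector v_i, ℓ(v_i) = <v_i, a> is a linear equation in the a_j's. Collect the n equations into a matrix system V a = ℓ, where row i of V is v_i (expressed in the standard basis). Since V is invertible (lower-triangular with 1s on the diagonal, up to permutation), solve by back-substitution:
  V =
[[1, 0, 0, 0],
 [-1, 1, 0, 0],
 [1, 1, 0, 1],
 [-1, 0, 1, 0]]
  V a = (-4, 3, -8, 8)
Solving gives a = (-4, -1, 4, -3).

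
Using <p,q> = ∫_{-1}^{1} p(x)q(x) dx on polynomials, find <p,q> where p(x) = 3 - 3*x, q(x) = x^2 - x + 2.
<p,q> = 16

Expand the product: p(x)·q(x) = -3*x^3 + 6*x^2 - 9*x + 6.
∫_{-1}^{1} of each monomial x^k gives [2/(k+1) if k even, 0 if k odd]. Integrating term-by-term (or equivalently evaluating the antiderivative F(x) = -3*x^4/4 + 2*x^3 - 9*x^2/2 + 6*x at the endpoints):
  F(1) − F(−1) = 11/4 − (-53/4) = 16.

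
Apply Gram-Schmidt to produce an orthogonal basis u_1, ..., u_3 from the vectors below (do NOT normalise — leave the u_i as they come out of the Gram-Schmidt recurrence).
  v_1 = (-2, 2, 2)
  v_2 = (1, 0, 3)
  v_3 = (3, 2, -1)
Orthogonal basis:
  u_1 = (-2, 2, 2)
  u_2 = (5/3, -2/3, 7/3)
  u_3 = (27/13, 36/13, -9/13)

Apply the Gram-Schmidt recurrence
  u_1 = v_1
  u_i = v_i − Σ_{j<i} ((v_i · u_j) / (u_j · u_j)) · u_j.

Step by step this gives:
  u_1 = (-2, 2, 2)
  u_2 = (5/3, -2/3, 7/3)
  u_3 = (27/13, 36/13, -9/13)

Orthogonality check:
  u_2 · u_1 = 0 (should be 0)
  u_3 · u_1 = 0 (should be 0)
  u_3 · u_2 = 0 (should be 0)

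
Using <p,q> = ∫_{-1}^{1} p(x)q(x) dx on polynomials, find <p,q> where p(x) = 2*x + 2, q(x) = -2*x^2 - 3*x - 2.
<p,q> = -44/3

Expand the product: p(x)·q(x) = -4*x^3 - 10*x^2 - 10*x - 4.
∫_{-1}^{1} of each monomial x^k gives [2/(k+1) if k even, 0 if k odd]. Integrating term-by-term (or equivalently evaluating the antiderivative F(x) = -x^4 - 10*x^3/3 - 5*x^2 - 4*x at the endpoints):
  F(1) − F(−1) = -40/3 − (4/3) = -44/3.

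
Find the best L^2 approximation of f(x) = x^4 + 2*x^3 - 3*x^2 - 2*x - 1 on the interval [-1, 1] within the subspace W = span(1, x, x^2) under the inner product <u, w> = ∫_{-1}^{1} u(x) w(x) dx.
g(x) = -15*x^2/7 - 4*x/5 - 38/35

The best approximation g ∈ W is the orthogonal projection of f onto W. Writing g = a_0 + a_1 x + a_2 x^2, the coefficients solve the normal equations G · a = b where
  G_{ij} = <φ_i, φ_j> and b_i = <f, φ_i>, with φ_0 = 1, φ_1 = x, φ_2 = x^2.
G =
  [2, 0, 2/3]
  [0, 2/3, 0]
  [2/3, 0, 2/5],
b = (-18/5, -8/15, -166/105).
Solving gives a_0 = -38/35, a_1 = -4/5, a_2 = -15/7, so
  g(x) = -15*x^2/7 - 4*x/5 - 38/35.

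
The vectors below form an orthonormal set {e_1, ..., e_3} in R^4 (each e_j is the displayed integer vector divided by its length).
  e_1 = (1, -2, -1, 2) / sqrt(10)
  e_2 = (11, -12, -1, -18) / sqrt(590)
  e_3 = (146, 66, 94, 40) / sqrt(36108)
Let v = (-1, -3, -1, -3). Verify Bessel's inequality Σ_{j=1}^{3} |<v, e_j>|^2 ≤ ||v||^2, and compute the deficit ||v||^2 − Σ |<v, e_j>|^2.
Σ |<v, e_j>|^2 = 331/17; ||v||^2 = 20; deficit = 9/17

Write each e_j = u_j / sqrt(<u_j, u_j>) where u_j is the displayed integer vector. Then <v, e_j> = <v, u_j> / sqrt(<u_j, u_j>), so |<v, e_j>|^2 = <v, u_j>^2 / <u_j, u_j>.
Coefficients: <v, e_1> = 0/sqrt(10), <v, e_2> = 80/sqrt(590), <v, e_3> = -558/sqrt(36108).
Square and sum: Σ |<v, e_j>|^2 = 331/17.
Compute ||v||^2 = v·v = 20.
Deficit = 20 − 331/17 = 9/17 ≥ 0, confirming Bessel's inequality. (The deficit equals ||v − Σ <v,e_j> e_j||^2, the squared distance from v to span{e_j}.)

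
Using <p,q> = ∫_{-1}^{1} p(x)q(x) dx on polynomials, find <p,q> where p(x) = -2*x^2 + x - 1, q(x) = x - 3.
<p,q> = 32/3

Expand the product: p(x)·q(x) = -2*x^3 + 7*x^2 - 4*x + 3.
∫_{-1}^{1} of each monomial x^k gives [2/(k+1) if k even, 0 if k odd]. Integrating term-by-term (or equivalently evaluating the antiderivative F(x) = -x^4/2 + 7*x^3/3 - 2*x^2 + 3*x at the endpoints):
  F(1) − F(−1) = 17/6 − (-47/6) = 32/3.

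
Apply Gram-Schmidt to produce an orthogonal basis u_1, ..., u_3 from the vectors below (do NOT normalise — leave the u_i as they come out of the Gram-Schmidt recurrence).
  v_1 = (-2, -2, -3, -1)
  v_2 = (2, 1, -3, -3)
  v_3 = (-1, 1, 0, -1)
Orthogonal basis:
  u_1 = (-2, -2, -3, -1)
  u_2 = (8/3, 5/3, -2, -8/3)
  u_3 = (-208/189, 185/189, 41/126, -277/378)

Apply the Gram-Schmidt recurrence
  u_1 = v_1
  u_i = v_i − Σ_{j<i} ((v_i · u_j) / (u_j · u_j)) · u_j.

Step by step this gives:
  u_1 = (-2, -2, -3, -1)
  u_2 = (8/3, 5/3, -2, -8/3)
  u_3 = (-208/189, 185/189, 41/126, -277/378)

Orthogonality check:
  u_2 · u_1 = 0 (should be 0)
  u_3 · u_1 = 0 (should be 0)
  u_3 · u_2 = 0 (should be 0)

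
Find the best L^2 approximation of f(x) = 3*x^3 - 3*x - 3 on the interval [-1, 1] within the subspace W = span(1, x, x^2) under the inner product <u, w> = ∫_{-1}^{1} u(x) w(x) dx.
g(x) = -6*x/5 - 3

The best approximation g ∈ W is the orthogonal projection of f onto W. Writing g = a_0 + a_1 x + a_2 x^2, the coefficients solve the normal equations G · a = b where
  G_{ij} = <φ_i, φ_j> and b_i = <f, φ_i>, with φ_0 = 1, φ_1 = x, φ_2 = x^2.
G =
  [2, 0, 2/3]
  [0, 2/3, 0]
  [2/3, 0, 2/5],
b = (-6, -4/5, -2).
Solving gives a_0 = -3, a_1 = -6/5, a_2 = 0, so
  g(x) = -6*x/5 - 3.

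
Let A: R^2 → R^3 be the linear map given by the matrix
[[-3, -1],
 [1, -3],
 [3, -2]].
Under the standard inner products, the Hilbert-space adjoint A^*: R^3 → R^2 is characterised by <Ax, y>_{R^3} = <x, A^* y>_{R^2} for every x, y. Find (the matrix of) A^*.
A^* = A^T =
[[-3, 1, 3],
 [-1, -3, -2]]

For real matrices with standard dot products, the defining identity <Ax, y> = <x, A^* y> gives (Ax)^T y = x^T (A^*) y, i.e. x^T A^T y = x^T (A^*) y. Since this holds for all x, y, we must have A^* = A^T. Therefore
A^* =
[[-3, 1, 3],
 [-1, -3, -2]].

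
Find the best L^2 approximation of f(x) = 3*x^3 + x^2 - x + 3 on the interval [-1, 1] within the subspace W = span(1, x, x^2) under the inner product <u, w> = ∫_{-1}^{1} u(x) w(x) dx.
g(x) = x^2 + 4*x/5 + 3

The best approximation g ∈ W is the orthogonal projection of f onto W. Writing g = a_0 + a_1 x + a_2 x^2, the coefficients solve the normal equations G · a = b where
  G_{ij} = <φ_i, φ_j> and b_i = <f, φ_i>, with φ_0 = 1, φ_1 = x, φ_2 = x^2.
G =
  [2, 0, 2/3]
  [0, 2/3, 0]
  [2/3, 0, 2/5],
b = (20/3, 8/15, 12/5).
Solving gives a_0 = 3, a_1 = 4/5, a_2 = 1, so
  g(x) = x^2 + 4*x/5 + 3.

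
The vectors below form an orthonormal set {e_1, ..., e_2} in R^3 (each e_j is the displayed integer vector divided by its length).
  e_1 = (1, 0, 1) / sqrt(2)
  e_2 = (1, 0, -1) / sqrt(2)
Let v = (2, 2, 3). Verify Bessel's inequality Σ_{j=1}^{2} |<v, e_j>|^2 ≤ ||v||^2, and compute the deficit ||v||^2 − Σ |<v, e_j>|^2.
Σ |<v, e_j>|^2 = 13; ||v||^2 = 17; deficit = 4

Write each e_j = u_j / sqrt(<u_j, u_j>) where u_j is the displayed integer vector. Then <v, e_j> = <v, u_j> / sqrt(<u_j, u_j>), so |<v, e_j>|^2 = <v, u_j>^2 / <u_j, u_j>.
Coefficients: <v, e_1> = 5/sqrt(2), <v, e_2> = -1/sqrt(2).
Square and sum: Σ |<v, e_j>|^2 = 13.
Compute ||v||^2 = v·v = 17.
Deficit = 17 − 13 = 4 ≥ 0, confirming Bessel's inequality. (The deficit equals ||v − Σ <v,e_j> e_j||^2, the squared distance from v to span{e_j}.)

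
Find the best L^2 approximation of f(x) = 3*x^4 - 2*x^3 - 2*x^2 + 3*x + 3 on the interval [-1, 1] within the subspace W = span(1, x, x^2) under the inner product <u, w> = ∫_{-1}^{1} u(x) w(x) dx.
g(x) = 4*x^2/7 + 9*x/5 + 96/35

The best approximation g ∈ W is the orthogonal projection of f onto W. Writing g = a_0 + a_1 x + a_2 x^2, the coefficients solve the normal equations G · a = b where
  G_{ij} = <φ_i, φ_j> and b_i = <f, φ_i>, with φ_0 = 1, φ_1 = x, φ_2 = x^2.
G =
  [2, 0, 2/3]
  [0, 2/3, 0]
  [2/3, 0, 2/5],
b = (88/15, 6/5, 72/35).
Solving gives a_0 = 96/35, a_1 = 9/5, a_2 = 4/7, so
  g(x) = 4*x^2/7 + 9*x/5 + 96/35.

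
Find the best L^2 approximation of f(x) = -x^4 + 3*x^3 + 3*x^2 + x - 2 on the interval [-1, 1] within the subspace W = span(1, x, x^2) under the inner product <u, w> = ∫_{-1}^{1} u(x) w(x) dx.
g(x) = 15*x^2/7 + 14*x/5 - 67/35

The best approximation g ∈ W is the orthogonal projection of f onto W. Writing g = a_0 + a_1 x + a_2 x^2, the coefficients solve the normal equations G · a = b where
  G_{ij} = <φ_i, φ_j> and b_i = <f, φ_i>, with φ_0 = 1, φ_1 = x, φ_2 = x^2.
G =
  [2, 0, 2/3]
  [0, 2/3, 0]
  [2/3, 0, 2/5],
b = (-12/5, 28/15, -44/105).
Solving gives a_0 = -67/35, a_1 = 14/5, a_2 = 15/7, so
  g(x) = 15*x^2/7 + 14*x/5 - 67/35.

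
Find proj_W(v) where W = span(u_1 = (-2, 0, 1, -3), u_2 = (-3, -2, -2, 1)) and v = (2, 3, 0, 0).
proj_W(v) = (612/251, 328/251, 268/251, 16/251)

Set up U = [u_1 | ... | u_2] ∈ R^(4×2). The projector onto W = col(U) is P = U (U^T U)^(-1) U^T.
Compute U^T U =
  [14, 1]
  [1, 18],
and U^T v = (-4, -12).
Solve U^T U · c = U^T v for the coefficients: c = (-60/251, -164/251). The projection is proj_W(v) = U c.
Check: (v - proj_W(v)) · u_1 = 0  (should be 0).
Check: (v - proj_W(v)) · u_2 = 0  (should be 0).
Result: proj_W(v) = (612/251, 328/251, 268/251, 16/251).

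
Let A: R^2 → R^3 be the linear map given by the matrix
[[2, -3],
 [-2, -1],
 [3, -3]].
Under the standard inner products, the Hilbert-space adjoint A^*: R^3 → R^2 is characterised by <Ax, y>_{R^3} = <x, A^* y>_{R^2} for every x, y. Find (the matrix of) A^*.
A^* = A^T =
[[2, -2, 3],
 [-3, -1, -3]]

For real matrices with standard dot products, the defining identity <Ax, y> = <x, A^* y> gives (Ax)^T y = x^T (A^*) y, i.e. x^T A^T y = x^T (A^*) y. Since this holds for all x, y, we must have A^* = A^T. Therefore
A^* =
[[2, -2, 3],
 [-3, -1, -3]].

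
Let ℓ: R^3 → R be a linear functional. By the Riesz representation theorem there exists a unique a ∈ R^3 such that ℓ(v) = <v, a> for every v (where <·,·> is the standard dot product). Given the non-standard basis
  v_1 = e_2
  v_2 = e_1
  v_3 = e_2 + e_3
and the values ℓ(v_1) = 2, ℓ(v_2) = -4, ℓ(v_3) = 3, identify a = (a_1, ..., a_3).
a = (-4, 2, 1)

Write a = (a_1, ..., a_3) in the standard basis. For each basis vector v_i, ℓ(v_i) = <v_i, a> is a linear equation in the a_j's. Collect the n equations into a matrix system V a = ℓ, where row i of V is v_i (expressed in the standard basis). Since V is invertible (lower-triangular with 1s on the diagonal, up to permutation), solve by back-substitution:
  V =
[[0, 1, 0],
 [1, 0, 0],
 [0, 1, 1]]
  V a = (2, -4, 3)
Solving gives a = (-4, 2, 1).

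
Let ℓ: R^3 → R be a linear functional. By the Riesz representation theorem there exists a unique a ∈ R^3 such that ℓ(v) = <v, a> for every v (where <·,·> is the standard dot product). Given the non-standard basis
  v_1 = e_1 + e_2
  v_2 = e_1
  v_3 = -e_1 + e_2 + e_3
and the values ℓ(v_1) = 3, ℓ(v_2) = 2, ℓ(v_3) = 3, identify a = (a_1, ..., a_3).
a = (2, 1, 4)

Write a = (a_1, ..., a_3) in the standard basis. For each basis vector v_i, ℓ(v_i) = <v_i, a> is a linear equation in the a_j's. Collect the n equations into a matrix system V a = ℓ, where row i of V is v_i (expressed in the standard basis). Since V is invertible (lower-triangular with 1s on the diagonal, up to permutation), solve by back-substitution:
  V =
[[1, 1, 0],
 [1, 0, 0],
 [-1, 1, 1]]
  V a = (3, 2, 3)
Solving gives a = (2, 1, 4).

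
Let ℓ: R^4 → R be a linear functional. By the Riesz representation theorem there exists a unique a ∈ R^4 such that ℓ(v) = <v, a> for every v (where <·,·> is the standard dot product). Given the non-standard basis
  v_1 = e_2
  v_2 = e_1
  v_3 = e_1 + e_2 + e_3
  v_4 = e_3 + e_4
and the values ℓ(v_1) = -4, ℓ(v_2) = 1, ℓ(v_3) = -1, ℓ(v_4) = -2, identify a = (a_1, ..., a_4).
a = (1, -4, 2, -4)

Write a = (a_1, ..., a_4) in the standard basis. For each basis vector v_i, ℓ(v_i) = <v_i, a> is a linear equation in the a_j's. Collect the n equations into a matrix system V a = ℓ, where row i of V is v_i (expressed in the standard basis). Since V is invertible (lower-triangular with 1s on the diagonal, up to permutation), solve by back-substitution:
  V =
[[0, 1, 0, 0],
 [1, 0, 0, 0],
 [1, 1, 1, 0],
 [0, 0, 1, 1]]
  V a = (-4, 1, -1, -2)
Solving gives a = (1, -4, 2, -4).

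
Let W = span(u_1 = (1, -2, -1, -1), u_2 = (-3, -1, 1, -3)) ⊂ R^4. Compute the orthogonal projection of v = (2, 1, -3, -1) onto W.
proj_W(v) = (246/139, -121/139, -140/139, 72/139)

Set up U = [u_1 | ... | u_2] ∈ R^(4×2). The projector onto W = col(U) is P = U (U^T U)^(-1) U^T.
Compute U^T U =
  [7, 1]
  [1, 20],
and U^T v = (4, -7).
Solve U^T U · c = U^T v for the coefficients: c = (87/139, -53/139). The projection is proj_W(v) = U c.
Check: (v - proj_W(v)) · u_1 = 0  (should be 0).
Check: (v - proj_W(v)) · u_2 = 0  (should be 0).
Result: proj_W(v) = (246/139, -121/139, -140/139, 72/139).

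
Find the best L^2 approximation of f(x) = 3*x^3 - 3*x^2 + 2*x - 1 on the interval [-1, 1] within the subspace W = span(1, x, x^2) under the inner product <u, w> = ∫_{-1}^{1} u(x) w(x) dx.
g(x) = -3*x^2 + 19*x/5 - 1

The best approximation g ∈ W is the orthogonal projection of f onto W. Writing g = a_0 + a_1 x + a_2 x^2, the coefficients solve the normal equations G · a = b where
  G_{ij} = <φ_i, φ_j> and b_i = <f, φ_i>, with φ_0 = 1, φ_1 = x, φ_2 = x^2.
G =
  [2, 0, 2/3]
  [0, 2/3, 0]
  [2/3, 0, 2/5],
b = (-4, 38/15, -28/15).
Solving gives a_0 = -1, a_1 = 19/5, a_2 = -3, so
  g(x) = -3*x^2 + 19*x/5 - 1.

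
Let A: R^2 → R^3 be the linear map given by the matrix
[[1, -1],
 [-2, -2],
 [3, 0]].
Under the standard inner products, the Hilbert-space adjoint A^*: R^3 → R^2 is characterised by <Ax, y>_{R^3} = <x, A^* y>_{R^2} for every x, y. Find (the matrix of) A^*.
A^* = A^T =
[[1, -2, 3],
 [-1, -2, 0]]

For real matrices with standard dot products, the defining identity <Ax, y> = <x, A^* y> gives (Ax)^T y = x^T (A^*) y, i.e. x^T A^T y = x^T (A^*) y. Since this holds for all x, y, we must have A^* = A^T. Therefore
A^* =
[[1, -2, 3],
 [-1, -2, 0]].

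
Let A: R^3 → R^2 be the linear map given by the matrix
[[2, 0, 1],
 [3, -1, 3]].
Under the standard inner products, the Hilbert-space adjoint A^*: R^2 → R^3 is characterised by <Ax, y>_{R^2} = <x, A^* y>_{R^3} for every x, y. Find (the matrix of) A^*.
A^* = A^T =
[[2, 3],
 [0, -1],
 [1, 3]]

For real matrices with standard dot products, the defining identity <Ax, y> = <x, A^* y> gives (Ax)^T y = x^T (A^*) y, i.e. x^T A^T y = x^T (A^*) y. Since this holds for all x, y, we must have A^* = A^T. Therefore
A^* =
[[2, 3],
 [0, -1],
 [1, 3]].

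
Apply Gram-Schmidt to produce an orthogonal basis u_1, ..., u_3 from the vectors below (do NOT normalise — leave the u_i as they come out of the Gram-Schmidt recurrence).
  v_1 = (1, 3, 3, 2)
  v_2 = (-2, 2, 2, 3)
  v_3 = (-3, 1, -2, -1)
Orthogonal basis:
  u_1 = (1, 3, 3, 2)
  u_2 = (-62/23, -2/23, -2/23, 37/23)
  u_3 = (-195/227, 477/227, -204/227, -312/227)

Apply the Gram-Schmidt recurrence
  u_1 = v_1
  u_i = v_i − Σ_{j<i} ((v_i · u_j) / (u_j · u_j)) · u_j.

Step by step this gives:
  u_1 = (1, 3, 3, 2)
  u_2 = (-62/23, -2/23, -2/23, 37/23)
  u_3 = (-195/227, 477/227, -204/227, -312/227)

Orthogonality check:
  u_2 · u_1 = 0 (should be 0)
  u_3 · u_1 = 0 (should be 0)
  u_3 · u_2 = 0 (should be 0)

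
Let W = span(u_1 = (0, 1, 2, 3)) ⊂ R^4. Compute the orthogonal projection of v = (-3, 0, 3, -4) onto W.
proj_W(v) = (0, -3/7, -6/7, -9/7)

Set up U = [u_1 | ... | u_1] ∈ R^(4×1). The projector onto W = col(U) is P = U (U^T U)^(-1) U^T.
Compute U^T U =
  [14],
and U^T v = (-6).
Solve U^T U · c = U^T v for the coefficients: c = (-3/7). The projection is proj_W(v) = U c.
Check: (v - proj_W(v)) · u_1 = 0  (should be 0).
Result: proj_W(v) = (0, -3/7, -6/7, -9/7).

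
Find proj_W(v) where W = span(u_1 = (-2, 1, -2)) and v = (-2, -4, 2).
proj_W(v) = (8/9, -4/9, 8/9)

Set up U = [u_1 | ... | u_1] ∈ R^(3×1). The projector onto W = col(U) is P = U (U^T U)^(-1) U^T.
Compute U^T U =
  [9],
and U^T v = (-4).
Solve U^T U · c = U^T v for the coefficients: c = (-4/9). The projection is proj_W(v) = U c.
Check: (v - proj_W(v)) · u_1 = 0  (should be 0).
Result: proj_W(v) = (8/9, -4/9, 8/9).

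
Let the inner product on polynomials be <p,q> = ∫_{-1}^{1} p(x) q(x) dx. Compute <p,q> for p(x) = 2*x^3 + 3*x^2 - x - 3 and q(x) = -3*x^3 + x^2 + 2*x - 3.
<p,q> = 230/21

Expand the product: p(x)·q(x) = -6*x^6 - 7*x^5 + 10*x^4 + 8*x^3 - 14*x^2 - 3*x + 9.
∫_{-1}^{1} of each monomial x^k gives [2/(k+1) if k even, 0 if k odd]. Integrating term-by-term (or equivalently evaluating the antiderivative F(x) = -6*x^7/7 - 7*x^6/6 + 2*x^5 + 2*x^4 - 14*x^3/3 - 3*x^2/2 + 9*x at the endpoints):
  F(1) − F(−1) = 101/21 − (-43/7) = 230/21.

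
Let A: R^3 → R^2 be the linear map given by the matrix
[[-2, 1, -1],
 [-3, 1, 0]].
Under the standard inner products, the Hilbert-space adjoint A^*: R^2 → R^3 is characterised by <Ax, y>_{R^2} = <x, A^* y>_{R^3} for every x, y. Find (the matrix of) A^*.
A^* = A^T =
[[-2, -3],
 [1, 1],
 [-1, 0]]

For real matrices with standard dot products, the defining identity <Ax, y> = <x, A^* y> gives (Ax)^T y = x^T (A^*) y, i.e. x^T A^T y = x^T (A^*) y. Since this holds for all x, y, we must have A^* = A^T. Therefore
A^* =
[[-2, -3],
 [1, 1],
 [-1, 0]].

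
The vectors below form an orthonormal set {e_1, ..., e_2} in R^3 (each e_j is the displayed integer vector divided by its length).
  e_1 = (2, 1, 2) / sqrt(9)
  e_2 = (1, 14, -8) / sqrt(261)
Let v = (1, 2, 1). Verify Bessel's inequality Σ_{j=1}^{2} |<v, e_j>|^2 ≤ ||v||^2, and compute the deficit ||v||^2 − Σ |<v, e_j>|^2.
Σ |<v, e_j>|^2 = 165/29; ||v||^2 = 6; deficit = 9/29

Write each e_j = u_j / sqrt(<u_j, u_j>) where u_j is the displayed integer vector. Then <v, e_j> = <v, u_j> / sqrt(<u_j, u_j>), so |<v, e_j>|^2 = <v, u_j>^2 / <u_j, u_j>.
Coefficients: <v, e_1> = 6/sqrt(9), <v, e_2> = 21/sqrt(261).
Square and sum: Σ |<v, e_j>|^2 = 165/29.
Compute ||v||^2 = v·v = 6.
Deficit = 6 − 165/29 = 9/29 ≥ 0, confirming Bessel's inequality. (The deficit equals ||v − Σ <v,e_j> e_j||^2, the squared distance from v to span{e_j}.)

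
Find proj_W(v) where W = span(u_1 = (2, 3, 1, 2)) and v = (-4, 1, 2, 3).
proj_W(v) = (1/3, 1/2, 1/6, 1/3)

Set up U = [u_1 | ... | u_1] ∈ R^(4×1). The projector onto W = col(U) is P = U (U^T U)^(-1) U^T.
Compute U^T U =
  [18],
and U^T v = (3).
Solve U^T U · c = U^T v for the coefficients: c = (1/6). The projection is proj_W(v) = U c.
Check: (v - proj_W(v)) · u_1 = 0  (should be 0).
Result: proj_W(v) = (1/3, 1/2, 1/6, 1/3).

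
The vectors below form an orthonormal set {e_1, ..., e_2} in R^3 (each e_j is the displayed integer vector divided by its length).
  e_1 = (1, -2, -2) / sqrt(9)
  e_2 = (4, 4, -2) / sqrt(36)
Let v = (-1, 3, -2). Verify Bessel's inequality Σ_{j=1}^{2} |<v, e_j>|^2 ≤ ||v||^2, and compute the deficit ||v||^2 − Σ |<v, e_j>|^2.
Σ |<v, e_j>|^2 = 5; ||v||^2 = 14; deficit = 9

Write each e_j = u_j / sqrt(<u_j, u_j>) where u_j is the displayed integer vector. Then <v, e_j> = <v, u_j> / sqrt(<u_j, u_j>), so |<v, e_j>|^2 = <v, u_j>^2 / <u_j, u_j>.
Coefficients: <v, e_1> = -3/sqrt(9), <v, e_2> = 12/sqrt(36).
Square and sum: Σ |<v, e_j>|^2 = 5.
Compute ||v||^2 = v·v = 14.
Deficit = 14 − 5 = 9 ≥ 0, confirming Bessel's inequality. (The deficit equals ||v − Σ <v,e_j> e_j||^2, the squared distance from v to span{e_j}.)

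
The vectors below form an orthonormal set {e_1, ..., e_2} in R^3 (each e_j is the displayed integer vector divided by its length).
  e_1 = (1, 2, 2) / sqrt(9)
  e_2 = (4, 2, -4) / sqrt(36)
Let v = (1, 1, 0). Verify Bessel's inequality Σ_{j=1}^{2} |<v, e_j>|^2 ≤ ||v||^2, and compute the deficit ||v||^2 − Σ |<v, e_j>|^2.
Σ |<v, e_j>|^2 = 2; ||v||^2 = 2; deficit = 0

Write each e_j = u_j / sqrt(<u_j, u_j>) where u_j is the displayed integer vector. Then <v, e_j> = <v, u_j> / sqrt(<u_j, u_j>), so |<v, e_j>|^2 = <v, u_j>^2 / <u_j, u_j>.
Coefficients: <v, e_1> = 3/sqrt(9), <v, e_2> = 6/sqrt(36).
Square and sum: Σ |<v, e_j>|^2 = 2.
Compute ||v||^2 = v·v = 2.
Deficit = 2 − 2 = 0 ≥ 0, confirming Bessel's inequality. (The deficit equals ||v − Σ <v,e_j> e_j||^2, the squared distance from v to span{e_j}.)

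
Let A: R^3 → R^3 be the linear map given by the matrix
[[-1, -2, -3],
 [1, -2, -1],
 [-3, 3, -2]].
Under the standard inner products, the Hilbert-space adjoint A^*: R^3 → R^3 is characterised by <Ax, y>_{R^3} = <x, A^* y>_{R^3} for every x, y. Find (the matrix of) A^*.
A^* = A^T =
[[-1, 1, -3],
 [-2, -2, 3],
 [-3, -1, -2]]

For real matrices with standard dot products, the defining identity <Ax, y> = <x, A^* y> gives (Ax)^T y = x^T (A^*) y, i.e. x^T A^T y = x^T (A^*) y. Since this holds for all x, y, we must have A^* = A^T. Therefore
A^* =
[[-1, 1, -3],
 [-2, -2, 3],
 [-3, -1, -2]].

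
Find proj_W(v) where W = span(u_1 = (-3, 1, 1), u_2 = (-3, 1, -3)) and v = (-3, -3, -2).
proj_W(v) = (-9/5, 3/5, -2)

Set up U = [u_1 | ... | u_2] ∈ R^(3×2). The projector onto W = col(U) is P = U (U^T U)^(-1) U^T.
Compute U^T U =
  [11, 7]
  [7, 19],
and U^T v = (4, 12).
Solve U^T U · c = U^T v for the coefficients: c = (-1/20, 13/20). The projection is proj_W(v) = U c.
Check: (v - proj_W(v)) · u_1 = 0  (should be 0).
Check: (v - proj_W(v)) · u_2 = 0  (should be 0).
Result: proj_W(v) = (-9/5, 3/5, -2).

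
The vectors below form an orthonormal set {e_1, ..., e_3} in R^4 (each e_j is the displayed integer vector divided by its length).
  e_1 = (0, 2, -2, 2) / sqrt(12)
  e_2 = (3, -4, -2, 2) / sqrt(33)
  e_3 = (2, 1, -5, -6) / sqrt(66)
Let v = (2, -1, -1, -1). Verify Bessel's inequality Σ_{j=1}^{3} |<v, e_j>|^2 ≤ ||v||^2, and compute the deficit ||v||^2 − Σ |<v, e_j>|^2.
Σ |<v, e_j>|^2 = 19/3; ||v||^2 = 7; deficit = 2/3

Write each e_j = u_j / sqrt(<u_j, u_j>) where u_j is the displayed integer vector. Then <v, e_j> = <v, u_j> / sqrt(<u_j, u_j>), so |<v, e_j>|^2 = <v, u_j>^2 / <u_j, u_j>.
Coefficients: <v, e_1> = -2/sqrt(12), <v, e_2> = 10/sqrt(33), <v, e_3> = 14/sqrt(66).
Square and sum: Σ |<v, e_j>|^2 = 19/3.
Compute ||v||^2 = v·v = 7.
Deficit = 7 − 19/3 = 2/3 ≥ 0, confirming Bessel's inequality. (The deficit equals ||v − Σ <v,e_j> e_j||^2, the squared distance from v to span{e_j}.)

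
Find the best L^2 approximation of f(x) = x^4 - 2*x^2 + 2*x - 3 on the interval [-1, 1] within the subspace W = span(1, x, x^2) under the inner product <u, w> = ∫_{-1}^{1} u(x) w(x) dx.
g(x) = -8*x^2/7 + 2*x - 108/35

The best approximation g ∈ W is the orthogonal projection of f onto W. Writing g = a_0 + a_1 x + a_2 x^2, the coefficients solve the normal equations G · a = b where
  G_{ij} = <φ_i, φ_j> and b_i = <f, φ_i>, with φ_0 = 1, φ_1 = x, φ_2 = x^2.
G =
  [2, 0, 2/3]
  [0, 2/3, 0]
  [2/3, 0, 2/5],
b = (-104/15, 4/3, -88/35).
Solving gives a_0 = -108/35, a_1 = 2, a_2 = -8/7, so
  g(x) = -8*x^2/7 + 2*x - 108/35.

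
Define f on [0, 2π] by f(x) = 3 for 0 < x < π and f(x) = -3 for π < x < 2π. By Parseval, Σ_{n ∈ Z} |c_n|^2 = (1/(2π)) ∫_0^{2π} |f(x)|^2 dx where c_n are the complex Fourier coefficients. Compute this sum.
Σ |c_n|^2 = 9

Parseval equates the L^2 energy of f (normalised by 1/(2π)) with the ℓ^2 sum of its Fourier coefficients: (1/(2π)) ∫_0^{2π} |f|^2 = Σ |c_n|^2.
Compute the left side: (1/(2π)) [∫_0^π 3^2 dx + ∫_π^{2π} (-3)^2 dx] = (1/(2π)) · (9π + 9π) = (9 + 9)/2 = 9.
So Σ_{n ∈ Z} |c_n|^2 = 9.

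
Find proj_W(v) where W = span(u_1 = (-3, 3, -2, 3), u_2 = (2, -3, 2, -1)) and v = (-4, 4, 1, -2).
proj_W(v) = (-48/37, 120/37, -80/37, -24/37)

Set up U = [u_1 | ... | u_2] ∈ R^(4×2). The projector onto W = col(U) is P = U (U^T U)^(-1) U^T.
Compute U^T U =
  [31, -22]
  [-22, 18],
and U^T v = (16, -16).
Solve U^T U · c = U^T v for the coefficients: c = (-32/37, -72/37). The projection is proj_W(v) = U c.
Check: (v - proj_W(v)) · u_1 = 0  (should be 0).
Check: (v - proj_W(v)) · u_2 = 0  (should be 0).
Result: proj_W(v) = (-48/37, 120/37, -80/37, -24/37).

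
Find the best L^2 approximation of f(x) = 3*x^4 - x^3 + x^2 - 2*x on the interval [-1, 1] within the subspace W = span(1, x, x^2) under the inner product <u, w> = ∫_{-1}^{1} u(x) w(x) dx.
g(x) = 25*x^2/7 - 13*x/5 - 9/35

The best approximation g ∈ W is the orthogonal projection of f onto W. Writing g = a_0 + a_1 x + a_2 x^2, the coefficients solve the normal equations G · a = b where
  G_{ij} = <φ_i, φ_j> and b_i = <f, φ_i>, with φ_0 = 1, φ_1 = x, φ_2 = x^2.
G =
  [2, 0, 2/3]
  [0, 2/3, 0]
  [2/3, 0, 2/5],
b = (28/15, -26/15, 44/35).
Solving gives a_0 = -9/35, a_1 = -13/5, a_2 = 25/7, so
  g(x) = 25*x^2/7 - 13*x/5 - 9/35.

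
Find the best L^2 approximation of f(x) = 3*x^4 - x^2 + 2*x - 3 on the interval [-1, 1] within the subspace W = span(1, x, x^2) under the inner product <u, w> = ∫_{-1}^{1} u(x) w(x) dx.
g(x) = 11*x^2/7 + 2*x - 114/35

The best approximation g ∈ W is the orthogonal projection of f onto W. Writing g = a_0 + a_1 x + a_2 x^2, the coefficients solve the normal equations G · a = b where
  G_{ij} = <φ_i, φ_j> and b_i = <f, φ_i>, with φ_0 = 1, φ_1 = x, φ_2 = x^2.
G =
  [2, 0, 2/3]
  [0, 2/3, 0]
  [2/3, 0, 2/5],
b = (-82/15, 4/3, -54/35).
Solving gives a_0 = -114/35, a_1 = 2, a_2 = 11/7, so
  g(x) = 11*x^2/7 + 2*x - 114/35.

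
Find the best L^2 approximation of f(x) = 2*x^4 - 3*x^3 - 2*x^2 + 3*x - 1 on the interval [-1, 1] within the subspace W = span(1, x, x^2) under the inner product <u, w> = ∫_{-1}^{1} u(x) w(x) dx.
g(x) = -2*x^2/7 + 6*x/5 - 41/35

The best approximation g ∈ W is the orthogonal projection of f onto W. Writing g = a_0 + a_1 x + a_2 x^2, the coefficients solve the normal equations G · a = b where
  G_{ij} = <φ_i, φ_j> and b_i = <f, φ_i>, with φ_0 = 1, φ_1 = x, φ_2 = x^2.
G =
  [2, 0, 2/3]
  [0, 2/3, 0]
  [2/3, 0, 2/5],
b = (-38/15, 4/5, -94/105).
Solving gives a_0 = -41/35, a_1 = 6/5, a_2 = -2/7, so
  g(x) = -2*x^2/7 + 6*x/5 - 41/35.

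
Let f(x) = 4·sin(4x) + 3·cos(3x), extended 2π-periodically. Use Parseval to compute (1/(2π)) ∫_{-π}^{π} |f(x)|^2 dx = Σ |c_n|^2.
Σ |c_n|^2 = 25/2

Expand |f|^2 and use orthogonality of {sin(nx), cos(mx)} on [-π, π]:
  ∫_{-π}^{π} sin(nx)^2 dx = π, ∫ cos(mx)^2 dx = π, and cross terms integrate to 0.
So ∫_{-π}^{π} f(x)^2 dx = 4^2 · π + 3^2 · π = (16 + 9)π.
Divide by 2π: (16 + 9)/2 = 25/2.
By Parseval, this equals Σ |c_n|^2.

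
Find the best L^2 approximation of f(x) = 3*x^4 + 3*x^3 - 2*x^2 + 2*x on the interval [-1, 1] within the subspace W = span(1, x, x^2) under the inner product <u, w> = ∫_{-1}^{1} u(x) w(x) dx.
g(x) = 4*x^2/7 + 19*x/5 - 9/35

The best approximation g ∈ W is the orthogonal projection of f onto W. Writing g = a_0 + a_1 x + a_2 x^2, the coefficients solve the normal equations G · a = b where
  G_{ij} = <φ_i, φ_j> and b_i = <f, φ_i>, with φ_0 = 1, φ_1 = x, φ_2 = x^2.
G =
  [2, 0, 2/3]
  [0, 2/3, 0]
  [2/3, 0, 2/5],
b = (-2/15, 38/15, 2/35).
Solving gives a_0 = -9/35, a_1 = 19/5, a_2 = 4/7, so
  g(x) = 4*x^2/7 + 19*x/5 - 9/35.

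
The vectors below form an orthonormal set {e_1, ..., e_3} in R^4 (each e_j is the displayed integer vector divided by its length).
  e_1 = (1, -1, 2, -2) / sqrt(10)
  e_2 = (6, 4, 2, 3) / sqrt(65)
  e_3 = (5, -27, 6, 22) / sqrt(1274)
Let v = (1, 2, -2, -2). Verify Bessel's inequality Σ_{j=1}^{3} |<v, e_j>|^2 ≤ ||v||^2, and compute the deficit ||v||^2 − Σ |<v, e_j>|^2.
Σ |<v, e_j>|^2 = 9; ||v||^2 = 13; deficit = 4

Write each e_j = u_j / sqrt(<u_j, u_j>) where u_j is the displayed integer vector. Then <v, e_j> = <v, u_j> / sqrt(<u_j, u_j>), so |<v, e_j>|^2 = <v, u_j>^2 / <u_j, u_j>.
Coefficients: <v, e_1> = -1/sqrt(10), <v, e_2> = 4/sqrt(65), <v, e_3> = -105/sqrt(1274).
Square and sum: Σ |<v, e_j>|^2 = 9.
Compute ||v||^2 = v·v = 13.
Deficit = 13 − 9 = 4 ≥ 0, confirming Bessel's inequality. (The deficit equals ||v − Σ <v,e_j> e_j||^2, the squared distance from v to span{e_j}.)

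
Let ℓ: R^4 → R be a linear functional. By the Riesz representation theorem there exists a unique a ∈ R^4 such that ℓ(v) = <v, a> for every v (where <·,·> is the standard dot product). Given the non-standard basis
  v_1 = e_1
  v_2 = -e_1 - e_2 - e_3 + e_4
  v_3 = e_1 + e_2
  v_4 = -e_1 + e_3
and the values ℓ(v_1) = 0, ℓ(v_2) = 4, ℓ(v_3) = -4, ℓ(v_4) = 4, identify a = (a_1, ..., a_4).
a = (0, -4, 4, 4)

Write a = (a_1, ..., a_4) in the standard basis. For each basis vector v_i, ℓ(v_i) = <v_i, a> is a linear equation in the a_j's. Collect the n equations into a matrix system V a = ℓ, where row i of V is v_i (expressed in the standard basis). Since V is invertible (lower-triangular with 1s on the diagonal, up to permutation), solve by back-substitution:
  V =
[[1, 0, 0, 0],
 [-1, -1, -1, 1],
 [1, 1, 0, 0],
 [-1, 0, 1, 0]]
  V a = (0, 4, -4, 4)
Solving gives a = (0, -4, 4, 4).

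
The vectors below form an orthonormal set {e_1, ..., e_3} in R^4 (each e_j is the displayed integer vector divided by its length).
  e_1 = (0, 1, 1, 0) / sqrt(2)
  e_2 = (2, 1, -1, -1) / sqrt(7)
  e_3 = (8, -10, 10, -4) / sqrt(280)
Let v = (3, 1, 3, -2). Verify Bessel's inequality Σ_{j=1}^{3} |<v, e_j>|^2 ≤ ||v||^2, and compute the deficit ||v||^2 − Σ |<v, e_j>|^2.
Σ |<v, e_j>|^2 = 114/5; ||v||^2 = 23; deficit = 1/5

Write each e_j = u_j / sqrt(<u_j, u_j>) where u_j is the displayed integer vector. Then <v, e_j> = <v, u_j> / sqrt(<u_j, u_j>), so |<v, e_j>|^2 = <v, u_j>^2 / <u_j, u_j>.
Coefficients: <v, e_1> = 4/sqrt(2), <v, e_2> = 6/sqrt(7), <v, e_3> = 52/sqrt(280).
Square and sum: Σ |<v, e_j>|^2 = 114/5.
Compute ||v||^2 = v·v = 23.
Deficit = 23 − 114/5 = 1/5 ≥ 0, confirming Bessel's inequality. (The deficit equals ||v − Σ <v,e_j> e_j||^2, the squared distance from v to span{e_j}.)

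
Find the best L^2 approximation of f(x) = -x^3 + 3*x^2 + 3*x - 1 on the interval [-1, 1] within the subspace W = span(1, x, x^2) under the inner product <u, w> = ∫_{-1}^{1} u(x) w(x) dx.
g(x) = 3*x^2 + 12*x/5 - 1

The best approximation g ∈ W is the orthogonal projection of f onto W. Writing g = a_0 + a_1 x + a_2 x^2, the coefficients solve the normal equations G · a = b where
  G_{ij} = <φ_i, φ_j> and b_i = <f, φ_i>, with φ_0 = 1, φ_1 = x, φ_2 = x^2.
G =
  [2, 0, 2/3]
  [0, 2/3, 0]
  [2/3, 0, 2/5],
b = (0, 8/5, 8/15).
Solving gives a_0 = -1, a_1 = 12/5, a_2 = 3, so
  g(x) = 3*x^2 + 12*x/5 - 1.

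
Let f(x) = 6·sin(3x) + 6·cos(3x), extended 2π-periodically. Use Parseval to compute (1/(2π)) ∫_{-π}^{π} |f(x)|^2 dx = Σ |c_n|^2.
Σ |c_n|^2 = 36

Expand |f|^2 and use orthogonality of {sin(nx), cos(mx)} on [-π, π]:
  ∫_{-π}^{π} sin(nx)^2 dx = π, ∫ cos(mx)^2 dx = π, and cross terms integrate to 0.
So ∫_{-π}^{π} f(x)^2 dx = 6^2 · π + 6^2 · π = (36 + 36)π.
Divide by 2π: (36 + 36)/2 = 36.
By Parseval, this equals Σ |c_n|^2.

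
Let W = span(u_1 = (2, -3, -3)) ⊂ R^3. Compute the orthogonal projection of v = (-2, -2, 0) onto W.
proj_W(v) = (2/11, -3/11, -3/11)

Set up U = [u_1 | ... | u_1] ∈ R^(3×1). The projector onto W = col(U) is P = U (U^T U)^(-1) U^T.
Compute U^T U =
  [22],
and U^T v = (2).
Solve U^T U · c = U^T v for the coefficients: c = (1/11). The projection is proj_W(v) = U c.
Check: (v - proj_W(v)) · u_1 = 0  (should be 0).
Result: proj_W(v) = (2/11, -3/11, -3/11).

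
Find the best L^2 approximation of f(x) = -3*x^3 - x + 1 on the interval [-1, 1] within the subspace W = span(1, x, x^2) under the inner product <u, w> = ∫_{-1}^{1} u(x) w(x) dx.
g(x) = 1 - 14*x/5

The best approximation g ∈ W is the orthogonal projection of f onto W. Writing g = a_0 + a_1 x + a_2 x^2, the coefficients solve the normal equations G · a = b where
  G_{ij} = <φ_i, φ_j> and b_i = <f, φ_i>, with φ_0 = 1, φ_1 = x, φ_2 = x^2.
G =
  [2, 0, 2/3]
  [0, 2/3, 0]
  [2/3, 0, 2/5],
b = (2, -28/15, 2/3).
Solving gives a_0 = 1, a_1 = -14/5, a_2 = 0, so
  g(x) = 1 - 14*x/5.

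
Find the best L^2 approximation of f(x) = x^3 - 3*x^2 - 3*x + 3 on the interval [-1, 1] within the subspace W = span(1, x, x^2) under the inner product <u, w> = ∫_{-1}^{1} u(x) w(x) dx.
g(x) = -3*x^2 - 12*x/5 + 3

The best approximation g ∈ W is the orthogonal projection of f onto W. Writing g = a_0 + a_1 x + a_2 x^2, the coefficients solve the normal equations G · a = b where
  G_{ij} = <φ_i, φ_j> and b_i = <f, φ_i>, with φ_0 = 1, φ_1 = x, φ_2 = x^2.
G =
  [2, 0, 2/3]
  [0, 2/3, 0]
  [2/3, 0, 2/5],
b = (4, -8/5, 4/5).
Solving gives a_0 = 3, a_1 = -12/5, a_2 = -3, so
  g(x) = -3*x^2 - 12*x/5 + 3.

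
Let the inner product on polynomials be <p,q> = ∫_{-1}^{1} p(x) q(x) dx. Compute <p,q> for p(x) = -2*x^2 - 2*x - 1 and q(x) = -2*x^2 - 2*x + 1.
<p,q> = 34/15

Expand the product: p(x)·q(x) = 4*x^4 + 8*x^3 + 4*x^2 - 1.
∫_{-1}^{1} of each monomial x^k gives [2/(k+1) if k even, 0 if k odd]. Integrating term-by-term (or equivalently evaluating the antiderivative F(x) = 4*x^5/5 + 2*x^4 + 4*x^3/3 - x at the endpoints):
  F(1) − F(−1) = 47/15 − (13/15) = 34/15.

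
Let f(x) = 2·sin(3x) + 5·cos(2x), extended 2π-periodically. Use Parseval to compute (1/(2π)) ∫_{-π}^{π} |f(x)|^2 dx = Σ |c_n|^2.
Σ |c_n|^2 = 29/2

Expand |f|^2 and use orthogonality of {sin(nx), cos(mx)} on [-π, π]:
  ∫_{-π}^{π} sin(nx)^2 dx = π, ∫ cos(mx)^2 dx = π, and cross terms integrate to 0.
So ∫_{-π}^{π} f(x)^2 dx = 2^2 · π + 5^2 · π = (4 + 25)π.
Divide by 2π: (4 + 25)/2 = 29/2.
By Parseval, this equals Σ |c_n|^2.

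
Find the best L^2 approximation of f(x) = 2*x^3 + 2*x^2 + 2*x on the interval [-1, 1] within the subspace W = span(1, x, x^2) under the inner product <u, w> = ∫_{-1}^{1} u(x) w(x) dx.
g(x) = 2*x^2 + 16*x/5

The best approximation g ∈ W is the orthogonal projection of f onto W. Writing g = a_0 + a_1 x + a_2 x^2, the coefficients solve the normal equations G · a = b where
  G_{ij} = <φ_i, φ_j> and b_i = <f, φ_i>, with φ_0 = 1, φ_1 = x, φ_2 = x^2.
G =
  [2, 0, 2/3]
  [0, 2/3, 0]
  [2/3, 0, 2/5],
b = (4/3, 32/15, 4/5).
Solving gives a_0 = 0, a_1 = 16/5, a_2 = 2, so
  g(x) = 2*x^2 + 16*x/5.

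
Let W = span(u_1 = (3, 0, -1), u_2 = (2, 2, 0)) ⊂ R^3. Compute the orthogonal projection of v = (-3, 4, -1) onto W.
proj_W(v) = (-23/11, 34/11, 19/11)

Set up U = [u_1 | ... | u_2] ∈ R^(3×2). The projector onto W = col(U) is P = U (U^T U)^(-1) U^T.
Compute U^T U =
  [10, 6]
  [6, 8],
and U^T v = (-8, 2).
Solve U^T U · c = U^T v for the coefficients: c = (-19/11, 17/11). The projection is proj_W(v) = U c.
Check: (v - proj_W(v)) · u_1 = 0  (should be 0).
Check: (v - proj_W(v)) · u_2 = 0  (should be 0).
Result: proj_W(v) = (-23/11, 34/11, 19/11).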